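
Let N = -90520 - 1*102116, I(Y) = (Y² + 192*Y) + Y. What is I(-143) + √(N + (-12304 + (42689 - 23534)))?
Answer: -7150 + I*√185785 ≈ -7150.0 + 431.03*I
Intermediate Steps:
I(Y) = Y² + 193*Y
N = -192636 (N = -90520 - 102116 = -192636)
I(-143) + √(N + (-12304 + (42689 - 23534))) = -143*(193 - 143) + √(-192636 + (-12304 + (42689 - 23534))) = -143*50 + √(-192636 + (-12304 + 19155)) = -7150 + √(-192636 + 6851) = -7150 + √(-185785) = -7150 + I*√185785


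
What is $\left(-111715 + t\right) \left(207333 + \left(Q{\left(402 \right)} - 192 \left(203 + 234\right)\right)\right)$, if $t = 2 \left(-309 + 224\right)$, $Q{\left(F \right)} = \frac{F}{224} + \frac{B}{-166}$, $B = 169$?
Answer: $- \frac{128377207367655}{9296} \approx -1.381 \cdot 10^{10}$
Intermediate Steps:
$Q{\left(F \right)} = - \frac{169}{166} + \frac{F}{224}$ ($Q{\left(F \right)} = \frac{F}{224} + \frac{169}{-166} = F \frac{1}{224} + 169 \left(- \frac{1}{166}\right) = \frac{F}{224} - \frac{169}{166} = - \frac{169}{166} + \frac{F}{224}$)
$t = -170$ ($t = 2 \left(-85\right) = -170$)
$\left(-111715 + t\right) \left(207333 + \left(Q{\left(402 \right)} - 192 \left(203 + 234\right)\right)\right) = \left(-111715 - 170\right) \left(207333 + \left(\left(- \frac{169}{166} + \frac{1}{224} \cdot 402\right) - 192 \left(203 + 234\right)\right)\right) = - 111885 \left(207333 + \left(\left(- \frac{169}{166} + \frac{201}{112}\right) - 83904\right)\right) = - 111885 \left(207333 + \left(\frac{7219}{9296} - 83904\right)\right) = - 111885 \left(207333 - \frac{779964365}{9296}\right) = \left(-111885\right) \frac{1147403203}{9296} = - \frac{128377207367655}{9296}$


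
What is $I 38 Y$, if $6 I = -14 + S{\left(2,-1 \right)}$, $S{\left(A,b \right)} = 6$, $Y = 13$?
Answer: $- \frac{1976}{3} \approx -658.67$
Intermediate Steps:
$I = - \frac{4}{3}$ ($I = \frac{-14 + 6}{6} = \frac{1}{6} \left(-8\right) = - \frac{4}{3} \approx -1.3333$)
$I 38 Y = \left(- \frac{4}{3}\right) 38 \cdot 13 = \left(- \frac{152}{3}\right) 13 = - \frac{1976}{3}$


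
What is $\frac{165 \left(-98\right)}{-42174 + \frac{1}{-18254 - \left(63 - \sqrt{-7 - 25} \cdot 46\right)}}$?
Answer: $\frac{228850119745255470}{596878476352983793} - \frac{2975280 i \sqrt{2}}{596878476352983793} \approx 0.38341 - 7.0495 \cdot 10^{-12} i$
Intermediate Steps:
$\frac{165 \left(-98\right)}{-42174 + \frac{1}{-18254 - \left(63 - \sqrt{-7 - 25} \cdot 46\right)}} = - \frac{16170}{-42174 + \frac{1}{-18254 - \left(63 - \sqrt{-32} \cdot 46\right)}} = - \frac{16170}{-42174 + \frac{1}{-18254 - \left(63 - 4 i \sqrt{2} \cdot 46\right)}} = - \frac{16170}{-42174 + \frac{1}{-18254 - \left(63 - 184 i \sqrt{2}\right)}} = - \frac{16170}{-42174 + \frac{1}{-18317 + 184 i \sqrt{2}}}$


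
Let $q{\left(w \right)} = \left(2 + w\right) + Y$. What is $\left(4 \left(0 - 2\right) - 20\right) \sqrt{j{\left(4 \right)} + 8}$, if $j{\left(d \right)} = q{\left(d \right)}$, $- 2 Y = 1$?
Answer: $- 42 \sqrt{6} \approx -102.88$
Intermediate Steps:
$Y = - \frac{1}{2}$ ($Y = \left(- \frac{1}{2}\right) 1 = - \frac{1}{2} \approx -0.5$)
$q{\left(w \right)} = \frac{3}{2} + w$ ($q{\left(w \right)} = \left(2 + w\right) - \frac{1}{2} = \frac{3}{2} + w$)
$j{\left(d \right)} = \frac{3}{2} + d$
$\left(4 \left(0 - 2\right) - 20\right) \sqrt{j{\left(4 \right)} + 8} = \left(4 \left(0 - 2\right) - 20\right) \sqrt{\left(\frac{3}{2} + 4\right) + 8} = \left(4 \left(-2\right) - 20\right) \sqrt{\frac{11}{2} + 8} = \left(-8 - 20\right) \sqrt{\frac{27}{2}} = - 28 \frac{3 \sqrt{6}}{2} = - 42 \sqrt{6}$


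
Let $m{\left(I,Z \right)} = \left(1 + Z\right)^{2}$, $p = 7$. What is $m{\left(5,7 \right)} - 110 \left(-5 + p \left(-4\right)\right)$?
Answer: $3694$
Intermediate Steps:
$m{\left(5,7 \right)} - 110 \left(-5 + p \left(-4\right)\right) = \left(1 + 7\right)^{2} - 110 \left(-5 + 7 \left(-4\right)\right) = 8^{2} - 110 \left(-5 - 28\right) = 64 - -3630 = 64 + 3630 = 3694$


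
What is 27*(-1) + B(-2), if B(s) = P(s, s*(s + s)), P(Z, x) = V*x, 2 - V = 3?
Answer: -35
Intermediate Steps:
V = -1 (V = 2 - 1*3 = 2 - 3 = -1)
P(Z, x) = -x
B(s) = -2*s**2 (B(s) = -s*(s + s) = -s*2*s = -2*s**2)
27*(-1) + B(-2) = 27*(-1) - 2*(-2)**2 = -27 - 2*4 = -27 - 8 = -35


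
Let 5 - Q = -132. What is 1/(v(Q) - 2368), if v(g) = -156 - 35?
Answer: -1/2559 ≈ -0.00039078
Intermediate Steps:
Q = 137 (Q = 5 - 1*(-132) = 5 + 132 = 137)
v(g) = -191
1/(v(Q) - 2368) = 1/(-191 - 2368) = 1/(-2559) = -1/2559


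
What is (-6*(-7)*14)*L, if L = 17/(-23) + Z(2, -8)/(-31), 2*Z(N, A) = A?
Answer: -255780/713 ≈ -358.74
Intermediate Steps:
Z(N, A) = A/2
L = -435/713 (L = 17/(-23) + ((1/2)*(-8))/(-31) = 17*(-1/23) - 4*(-1/31) = -17/23 + 4/31 = -435/713 ≈ -0.61010)
(-6*(-7)*14)*L = (-6*(-7)*14)*(-435/713) = (42*14)*(-435/713) = 588*(-435/713) = -255780/713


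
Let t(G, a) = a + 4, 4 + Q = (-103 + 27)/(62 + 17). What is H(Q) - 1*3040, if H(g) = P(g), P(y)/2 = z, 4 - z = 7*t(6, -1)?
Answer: -3074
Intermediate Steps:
Q = -392/79 (Q = -4 + (-103 + 27)/(62 + 17) = -4 - 76/79 = -392/79 ≈ -4.9620)
t(G, a) = 4 + a
z = -17 (z = 4 - 7*(4 - 1) = 4 - 7*3 = 4 - 1*21 = 4 - 21 = -17)
P(y) = -34 (P(y) = 2*(-17) = -34)
H(g) = -34
H(Q) - 1*3040 = -34 - 1*3040 = -34 - 3040 = -3074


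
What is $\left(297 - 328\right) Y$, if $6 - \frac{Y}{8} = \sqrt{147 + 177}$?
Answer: $2976$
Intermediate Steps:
$Y = -96$ ($Y = 48 - 8 \sqrt{147 + 177} = 48 - 8 \sqrt{324} = 48 - 144 = -96$)
$\left(297 - 328\right) Y = \left(297 - 328\right) \left(-96\right) = \left(-31\right) \left(-96\right) = 2976$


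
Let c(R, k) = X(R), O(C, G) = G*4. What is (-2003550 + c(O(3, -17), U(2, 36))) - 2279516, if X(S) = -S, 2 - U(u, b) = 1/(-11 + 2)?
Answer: -4282998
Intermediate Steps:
U(u, b) = 19/9 (U(u, b) = 2 - 1/(-11 + 2) = 2 - 1/(-9) = 2 - 1*(-1/9) = 2 + 1/9 = 19/9)
O(C, G) = 4*G
c(R, k) = -R
(-2003550 + c(O(3, -17), U(2, 36))) - 2279516 = (-2003550 - 4*(-17)) - 2279516 = (-2003550 - 1*(-68)) - 2279516 = (-2003550 + 68) - 2279516 = -2003482 - 2279516 = -4282998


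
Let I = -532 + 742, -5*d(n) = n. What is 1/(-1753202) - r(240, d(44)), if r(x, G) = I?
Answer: -368172421/1753202 ≈ -210.00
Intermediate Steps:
d(n) = -n/5
I = 210
r(x, G) = 210
1/(-1753202) - r(240, d(44)) = 1/(-1753202) - 1*210 = -1/1753202 - 210 = -368172421/1753202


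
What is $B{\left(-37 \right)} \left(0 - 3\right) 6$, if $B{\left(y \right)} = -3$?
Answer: $54$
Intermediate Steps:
$B{\left(-37 \right)} \left(0 - 3\right) 6 = - 3 \left(0 - 3\right) 6 = - 3 \left(\left(-3\right) 6\right) = \left(-3\right) \left(-18\right) = 54$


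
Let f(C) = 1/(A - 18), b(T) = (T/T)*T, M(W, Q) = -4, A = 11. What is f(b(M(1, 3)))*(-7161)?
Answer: 1023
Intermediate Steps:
b(T) = T (b(T) = 1*T = T)
f(C) = -⅐ (f(C) = 1/(11 - 18) = 1/(-7) = -⅐)
f(b(M(1, 3)))*(-7161) = -⅐*(-7161) = 1023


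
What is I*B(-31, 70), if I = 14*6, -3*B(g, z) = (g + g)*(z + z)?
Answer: 243040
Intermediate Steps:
B(g, z) = -4*g*z/3 (B(g, z) = -(g + g)*(z + z)/3 = -2*g*2*z/3 = -4*g*z/3)
I = 84
I*B(-31, 70) = 84*(-4/3*(-31)*70) = 84*(8680/3) = 243040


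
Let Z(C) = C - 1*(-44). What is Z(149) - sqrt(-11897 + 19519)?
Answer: 193 - sqrt(7622) ≈ 105.70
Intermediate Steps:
Z(C) = 44 + C (Z(C) = C + 44 = 44 + C)
Z(149) - sqrt(-11897 + 19519) = (44 + 149) - sqrt(-11897 + 19519) = 193 - sqrt(7622)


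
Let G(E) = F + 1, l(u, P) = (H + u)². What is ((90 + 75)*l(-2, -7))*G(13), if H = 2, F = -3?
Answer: 0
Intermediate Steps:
l(u, P) = (2 + u)²
G(E) = -2 (G(E) = -3 + 1 = -2)
((90 + 75)*l(-2, -7))*G(13) = ((90 + 75)*(2 - 2)²)*(-2) = (165*0²)*(-2) = (165*0)*(-2) = 0*(-2) = 0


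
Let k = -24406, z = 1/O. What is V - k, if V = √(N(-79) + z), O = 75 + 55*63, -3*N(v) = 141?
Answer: 24406 + I*√147245415/1770 ≈ 24406.0 + 6.8556*I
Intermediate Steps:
N(v) = -47 (N(v) = -⅓*141 = -47)
O = 3540 (O = 75 + 3465 = 3540)
z = 1/3540 ≈ 0.00028249
V = I*√147245415/1770 (V = √(-47 + 1/3540) = √(-166379/3540) = I*√147245415/1770 ≈ 6.8556*I)
V - k = I*√147245415/1770 - 1*(-24406) = I*√147245415/1770 + 24406 = 24406 + I*√147245415/1770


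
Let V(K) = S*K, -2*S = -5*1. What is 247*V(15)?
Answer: 18525/2 ≈ 9262.5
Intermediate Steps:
S = 5/2 (S = -(-5)/2 = -½*(-5) = 5/2 ≈ 2.5000)
V(K) = 5*K/2
247*V(15) = 247*((5/2)*15) = 247*(75/2) = 18525/2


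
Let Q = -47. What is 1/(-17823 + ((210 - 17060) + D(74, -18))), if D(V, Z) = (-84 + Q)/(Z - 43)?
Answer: -61/2114922 ≈ -2.8843e-5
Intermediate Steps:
D(V, Z) = -131/(-43 + Z) (D(V, Z) = (-84 - 47)/(Z - 43) = -131/(-43 + Z))
1/(-17823 + ((210 - 17060) + D(74, -18))) = 1/(-17823 + ((210 - 17060) - 131/(-43 - 18))) = 1/(-17823 + (-16850 - 131/(-61))) = 1/(-17823 + (-16850 - 131*(-1/61))) = 1/(-17823 + (-16850 + 131/61)) = 1/(-17823 - 1027719/61) = 1/(-2114922/61) = -61/2114922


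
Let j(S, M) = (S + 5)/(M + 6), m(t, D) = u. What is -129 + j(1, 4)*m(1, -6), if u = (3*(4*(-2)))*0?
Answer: -129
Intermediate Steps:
u = 0 (u = (3*(-8))*0 = -24*0 = 0)
m(t, D) = 0
j(S, M) = (5 + S)/(6 + M)
-129 + j(1, 4)*m(1, -6) = -129 + ((5 + 1)/(6 + 4))*0 = -129 + (6/10)*0 = -129 + ((1/10)*6)*0 = -129 + (3/5)*0 = -129 + 0 = -129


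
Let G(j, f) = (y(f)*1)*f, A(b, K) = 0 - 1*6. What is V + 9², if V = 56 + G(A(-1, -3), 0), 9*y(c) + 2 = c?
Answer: 137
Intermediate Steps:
A(b, K) = -6 (A(b, K) = 0 - 6 = -6)
y(c) = -2/9 + c/9
G(j, f) = f*(-2/9 + f/9) (G(j, f) = ((-2/9 + f/9)*1)*f = (-2/9 + f/9)*f = f*(-2/9 + f/9))
V = 56 (V = 56 + (⅑)*0*(-2 + 0) = 56 + (⅑)*0*(-2) = 56 + 0 = 56)
V + 9² = 56 + 9² = 56 + 81 = 137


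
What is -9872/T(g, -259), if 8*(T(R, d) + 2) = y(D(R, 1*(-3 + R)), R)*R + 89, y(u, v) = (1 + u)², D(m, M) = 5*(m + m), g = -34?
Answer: 78976/3907241 ≈ 0.020213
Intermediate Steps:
D(m, M) = 10*m (D(m, M) = 5*(2*m) = 10*m)
T(R, d) = 73/8 + R*(1 + 10*R)²/8 (T(R, d) = -2 + ((1 + 10*R)²*R + 89)/8 = -2 + (R*(1 + 10*R)² + 89)/8 = -2 + (89 + R*(1 + 10*R)²)/8 = -2 + (89/8 + R*(1 + 10*R)²/8) = 73/8 + R*(1 + 10*R)²/8)
-9872/T(g, -259) = -9872/(73/8 + (⅛)*(-34)*(1 + 10*(-34))²) = -9872/(73/8 + (⅛)*(-34)*(1 - 340)²) = -9872/(73/8 + (⅛)*(-34)*(-339)²) = -9872/(73/8 + (⅛)*(-34)*114921) = -9872/(73/8 - 1953657/4) = -9872/(-3907241/8) = -9872*(-8/3907241) = 78976/3907241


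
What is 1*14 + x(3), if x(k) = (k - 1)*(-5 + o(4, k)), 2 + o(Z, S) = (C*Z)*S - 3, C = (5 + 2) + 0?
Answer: 162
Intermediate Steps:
C = 7 (C = 7 + 0 = 7)
o(Z, S) = -5 + 7*S*Z (o(Z, S) = -2 + ((7*Z)*S - 3) = -2 + (7*S*Z - 3) = -2 + (-3 + 7*S*Z) = -5 + 7*S*Z)
x(k) = (-1 + k)*(-10 + 28*k) (x(k) = (k - 1)*(-5 + (-5 + 7*k*4)) = (-1 + k)*(-5 + (-5 + 28*k)) = (-1 + k)*(-10 + 28*k))
1*14 + x(3) = 1*14 + (10 - 38*3 + 28*3²) = 14 + (10 - 114 + 28*9) = 14 + (10 - 114 + 252) = 14 + 148 = 162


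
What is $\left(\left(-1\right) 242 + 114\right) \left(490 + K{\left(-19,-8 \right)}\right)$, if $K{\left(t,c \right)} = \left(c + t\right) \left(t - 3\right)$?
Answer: $-138752$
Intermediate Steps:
$K{\left(t,c \right)} = \left(-3 + t\right) \left(c + t\right)$ ($K{\left(t,c \right)} = \left(c + t\right) \left(-3 + t\right) = \left(-3 + t\right) \left(c + t\right)$)
$\left(\left(-1\right) 242 + 114\right) \left(490 + K{\left(-19,-8 \right)}\right) = \left(\left(-1\right) 242 + 114\right) \left(490 - \left(-233 - 361\right)\right) = \left(-242 + 114\right) \left(490 + \left(361 + 24 + 57 + 152\right)\right) = - 128 \left(490 + 594\right) = \left(-128\right) 1084 = -138752$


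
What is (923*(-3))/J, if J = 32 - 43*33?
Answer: 2769/1387 ≈ 1.9964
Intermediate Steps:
J = -1387 (J = 32 - 1419 = -1387)
(923*(-3))/J = (923*(-3))/(-1387) = -2769*(-1/1387) = 2769/1387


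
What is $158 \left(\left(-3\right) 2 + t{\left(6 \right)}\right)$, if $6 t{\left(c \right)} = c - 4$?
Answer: $- \frac{2686}{3} \approx -895.33$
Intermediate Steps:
$t{\left(c \right)} = - \frac{2}{3} + \frac{c}{6}$ ($t{\left(c \right)} = \frac{c - 4}{6} = \frac{-4 + c}{6} = - \frac{2}{3} + \frac{c}{6}$)
$158 \left(\left(-3\right) 2 + t{\left(6 \right)}\right) = 158 \left(\left(-3\right) 2 + \left(- \frac{2}{3} + \frac{1}{6} \cdot 6\right)\right) = 158 \left(-6 + \left(- \frac{2}{3} + 1\right)\right) = 158 \left(-6 + \frac{1}{3}\right) = 158 \left(- \frac{17}{3}\right) = - \frac{2686}{3}$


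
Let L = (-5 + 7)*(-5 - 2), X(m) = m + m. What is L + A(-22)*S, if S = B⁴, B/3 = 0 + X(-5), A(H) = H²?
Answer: 392039986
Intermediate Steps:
X(m) = 2*m
B = -30 (B = 3*(0 + 2*(-5)) = 3*(0 - 10) = 3*(-10) = -30)
L = -14 (L = 2*(-7) = -14)
S = 810000 (S = (-30)⁴ = 810000)
L + A(-22)*S = -14 + (-22)²*810000 = -14 + 484*810000 = -14 + 392040000 = 392039986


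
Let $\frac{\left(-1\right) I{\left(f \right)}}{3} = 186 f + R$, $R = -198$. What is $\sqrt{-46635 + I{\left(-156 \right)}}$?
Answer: $\sqrt{41007} \approx 202.5$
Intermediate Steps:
$I{\left(f \right)} = 594 - 558 f$ ($I{\left(f \right)} = - 3 \left(186 f - 198\right) = - 3 \left(-198 + 186 f\right) = 594 - 558 f$)
$\sqrt{-46635 + I{\left(-156 \right)}} = \sqrt{-46635 + \left(594 - -87048\right)} = \sqrt{-46635 + \left(594 + 87048\right)} = \sqrt{-46635 + 87642} = \sqrt{41007}$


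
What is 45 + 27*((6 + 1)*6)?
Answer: 1179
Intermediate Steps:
45 + 27*((6 + 1)*6) = 45 + 27*(7*6) = 45 + 27*42 = 45 + 1134 = 1179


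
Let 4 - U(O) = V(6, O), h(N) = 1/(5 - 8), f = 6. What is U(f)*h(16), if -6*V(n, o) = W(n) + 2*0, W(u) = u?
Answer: -5/3 ≈ -1.6667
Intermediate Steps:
h(N) = -⅓ (h(N) = 1/(-3) = -⅓)
V(n, o) = -n/6 (V(n, o) = -(n + 2*0)/6 = -(n + 0)/6 = -n/6)
U(O) = 5 (U(O) = 4 - (-1)*6/6 = 4 - 1*(-1) = 4 + 1 = 5)
U(f)*h(16) = 5*(-⅓) = -5/3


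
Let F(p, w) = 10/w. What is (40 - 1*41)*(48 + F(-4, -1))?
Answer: -38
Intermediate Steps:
(40 - 1*41)*(48 + F(-4, -1)) = (40 - 1*41)*(48 + 10/(-1)) = (40 - 41)*(48 + 10*(-1)) = -(48 - 10) = -1*38 = -38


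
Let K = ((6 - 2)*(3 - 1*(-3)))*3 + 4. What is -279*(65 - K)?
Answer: 3069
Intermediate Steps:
K = 76 (K = (4*(3 + 3))*3 + 4 = (4*6)*3 + 4 = 24*3 + 4 = 72 + 4 = 76)
-279*(65 - K) = -279*(65 - 1*76) = -279*(65 - 76) = -279*(-11) = 3069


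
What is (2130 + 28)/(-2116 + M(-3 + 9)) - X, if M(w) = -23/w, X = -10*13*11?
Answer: 18175222/12719 ≈ 1429.0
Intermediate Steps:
X = -1430 (X = -130*11 = -1430)
(2130 + 28)/(-2116 + M(-3 + 9)) - X = (2130 + 28)/(-2116 - 23/(-3 + 9)) - 1*(-1430) = 2158/(-2116 - 23/6) + 1430 = 2158/(-12719/6) + 1430 = 2158*(-6/12719) + 1430 = -12948/12719 + 1430 = 18175222/12719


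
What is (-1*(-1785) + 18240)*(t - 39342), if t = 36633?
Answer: -54247725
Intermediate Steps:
(-1*(-1785) + 18240)*(t - 39342) = (-1*(-1785) + 18240)*(36633 - 39342) = (1785 + 18240)*(-2709) = 20025*(-2709) = -54247725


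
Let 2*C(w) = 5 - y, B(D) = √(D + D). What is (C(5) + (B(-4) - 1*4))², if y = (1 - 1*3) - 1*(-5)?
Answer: 1 - 12*I*√2 ≈ 1.0 - 16.971*I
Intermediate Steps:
B(D) = √2*√D (B(D) = √(2*D) = √2*√D)
y = 3 (y = (1 - 3) + 5 = -2 + 5 = 3)
C(w) = 1 (C(w) = (5 - 1*3)/2 = (5 - 3)/2 = (½)*2 = 1)
(C(5) + (B(-4) - 1*4))² = (1 + (√2*√(-4) - 1*4))² = (1 + (√2*(2*I) - 4))² = (1 + (2*I*√2 - 4))² = (1 + (-4 + 2*I*√2))² = (-3 + 2*I*√2)²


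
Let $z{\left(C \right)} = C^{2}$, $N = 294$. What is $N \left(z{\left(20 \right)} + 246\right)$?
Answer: $189924$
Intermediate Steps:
$N \left(z{\left(20 \right)} + 246\right) = 294 \left(20^{2} + 246\right) = 294 \left(400 + 246\right) = 294 \cdot 646 = 189924$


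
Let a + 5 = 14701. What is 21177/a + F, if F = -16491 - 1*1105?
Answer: -258569639/14696 ≈ -17595.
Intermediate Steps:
a = 14696 (a = -5 + 14701 = 14696)
F = -17596 (F = -16491 - 1105 = -17596)
21177/a + F = 21177/14696 - 17596 = -258569639/14696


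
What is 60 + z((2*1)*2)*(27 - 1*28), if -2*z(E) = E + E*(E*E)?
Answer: 94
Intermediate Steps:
z(E) = -E/2 - E³/2 (z(E) = -(E + E*(E*E))/2 = -(E + E*E²)/2 = -(E + E³)/2 = -E/2 - E³/2)
60 + z((2*1)*2)*(27 - 1*28) = 60 + (-(2*1)*2*(1 + ((2*1)*2)²)/2)*(27 - 1*28) = 60 + (-2*2*(1 + (2*2)²)/2)*(27 - 28) = 60 - ½*4*(1 + 4²)*(-1) = 60 - ½*4*(1 + 16)*(-1) = 60 - ½*4*17*(-1) = 60 - 34*(-1) = 60 + 34 = 94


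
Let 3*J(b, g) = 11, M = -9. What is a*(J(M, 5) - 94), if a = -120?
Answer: 10840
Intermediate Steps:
J(b, g) = 11/3 (J(b, g) = (⅓)*11 = 11/3)
a*(J(M, 5) - 94) = -120*(11/3 - 94) = -120*(-271/3) = 10840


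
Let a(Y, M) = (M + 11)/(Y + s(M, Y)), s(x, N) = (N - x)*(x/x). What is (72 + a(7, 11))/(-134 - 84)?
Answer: -119/327 ≈ -0.36391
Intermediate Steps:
s(x, N) = N - x (s(x, N) = (N - x)*1 = N - x)
a(Y, M) = (11 + M)/(-M + 2*Y) (a(Y, M) = (M + 11)/(Y + (Y - M)) = (11 + M)/(-M + 2*Y))
(72 + a(7, 11))/(-134 - 84) = (72 + (11 + 11)/(-1*11 + 2*7))/(-134 - 84) = (72 + 22/(-11 + 14))/(-218) = -(72 + 22/3)/218 = -1/218*238/3 = -119/327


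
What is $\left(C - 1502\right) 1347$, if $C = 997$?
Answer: $-680235$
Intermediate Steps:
$\left(C - 1502\right) 1347 = \left(997 - 1502\right) 1347 = \left(-505\right) 1347 = -680235$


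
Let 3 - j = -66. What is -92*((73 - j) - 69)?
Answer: 5980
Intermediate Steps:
j = 69 (j = 3 - 1*(-66) = 3 + 66 = 69)
-92*((73 - j) - 69) = -92*((73 - 1*69) - 69) = -92*((73 - 69) - 69) = -92*(4 - 69) = -92*(-65) = 5980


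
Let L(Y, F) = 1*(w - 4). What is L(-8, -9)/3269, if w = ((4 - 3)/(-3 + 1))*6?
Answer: -1/467 ≈ -0.0021413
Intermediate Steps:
w = -3 (w = (1/(-2))*6 = (1*(-1/2))*6 = -1/2*6 = -3)
L(Y, F) = -7 (L(Y, F) = 1*(-3 - 4) = 1*(-7) = -7)
L(-8, -9)/3269 = -7/3269 = -7*1/3269 = -1/467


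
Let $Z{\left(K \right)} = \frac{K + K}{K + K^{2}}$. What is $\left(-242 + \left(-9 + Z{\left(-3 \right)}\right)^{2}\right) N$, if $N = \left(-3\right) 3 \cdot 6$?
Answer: $7668$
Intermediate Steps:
$Z{\left(K \right)} = \frac{2 K}{K + K^{2}}$
$N = -54$ ($N = \left(-9\right) 6 = -54$)
$\left(-242 + \left(-9 + Z{\left(-3 \right)}\right)^{2}\right) N = \left(-242 + \left(-9 + \frac{2}{1 - 3}\right)^{2}\right) \left(-54\right) = \left(-242 + \left(-9 + \frac{2}{-2}\right)^{2}\right) \left(-54\right) = \left(-242 + \left(-9 + 2 \left(- \frac{1}{2}\right)\right)^{2}\right) \left(-54\right) = \left(-242 + \left(-9 - 1\right)^{2}\right) \left(-54\right) = \left(-242 + \left(-10\right)^{2}\right) \left(-54\right) = \left(-242 + 100\right) \left(-54\right) = \left(-142\right) \left(-54\right) = 7668$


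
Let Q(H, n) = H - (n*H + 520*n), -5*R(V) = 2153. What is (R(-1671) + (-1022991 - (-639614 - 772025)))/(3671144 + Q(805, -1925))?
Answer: 1941087/31112870 ≈ 0.062389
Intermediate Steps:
R(V) = -2153/5 (R(V) = -⅕*2153 = -2153/5)
Q(H, n) = H - 520*n - H*n (Q(H, n) = H - (H*n + 520*n) = H - (520*n + H*n) = H + (-520*n - H*n) = H - 520*n - H*n)
(R(-1671) + (-1022991 - (-639614 - 772025)))/(3671144 + Q(805, -1925)) = (-2153/5 + (-1022991 - (-639614 - 772025)))/(3671144 + (805 - 520*(-1925) - 1*805*(-1925))) = (-2153/5 + (-1022991 - 1*(-1411639)))/(3671144 + (805 + 1001000 + 1549625)) = (-2153/5 + (-1022991 + 1411639))/(3671144 + 2551430) = (-2153/5 + 388648)/6222574 = (1941087/5)*(1/6222574) = 1941087/31112870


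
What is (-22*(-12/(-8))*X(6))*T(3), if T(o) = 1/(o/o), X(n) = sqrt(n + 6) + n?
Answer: -198 - 66*sqrt(3) ≈ -312.32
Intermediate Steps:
X(n) = n + sqrt(6 + n) (X(n) = sqrt(6 + n) + n = n + sqrt(6 + n))
T(o) = 1 (T(o) = 1/1 = 1)
(-22*(-12/(-8))*X(6))*T(3) = -22*(-12/(-8))*(6 + sqrt(6 + 6))*1 = -22*(-12*(-1/8))*(6 + sqrt(12))*1 = -33*(6 + 2*sqrt(3))*1 = -22*(9 + 3*sqrt(3))*1 = (-198 - 66*sqrt(3))*1 = -198 - 66*sqrt(3)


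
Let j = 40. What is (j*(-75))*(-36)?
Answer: 108000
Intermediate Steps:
(j*(-75))*(-36) = (40*(-75))*(-36) = -3000*(-36) = 108000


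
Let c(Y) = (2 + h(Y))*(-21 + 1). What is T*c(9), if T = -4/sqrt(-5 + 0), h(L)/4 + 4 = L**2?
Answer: -4960*I*sqrt(5) ≈ -11091.0*I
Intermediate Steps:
h(L) = -16 + 4*L**2
c(Y) = 280 - 80*Y**2 (c(Y) = (2 + (-16 + 4*Y**2))*(-21 + 1) = (-14 + 4*Y**2)*(-20) = 280 - 80*Y**2)
T = 4*I*sqrt(5)/5 (T = -4*(-I*sqrt(5)/5) = -(-4)*I*sqrt(5)/5 = 4*I*sqrt(5)/5 ≈ 1.7889*I)
T*c(9) = (4*I*sqrt(5)/5)*(280 - 80*9**2) = (4*I*sqrt(5)/5)*(280 - 80*81) = (4*I*sqrt(5)/5)*(280 - 6480) = (4*I*sqrt(5)/5)*(-6200) = -4960*I*sqrt(5)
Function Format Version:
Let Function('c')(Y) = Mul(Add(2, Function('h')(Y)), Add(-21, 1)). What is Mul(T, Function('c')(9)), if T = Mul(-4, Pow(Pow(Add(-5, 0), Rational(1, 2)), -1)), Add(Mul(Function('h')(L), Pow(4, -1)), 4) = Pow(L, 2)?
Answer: Mul(-4960, I, Pow(5, Rational(1, 2))) ≈ Mul(-11091., I)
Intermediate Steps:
Function('h')(L) = Add(-16, Mul(4, Pow(L, 2)))
Function('c')(Y) = Add(280, Mul(-80, Pow(Y, 2))) (Function('c')(Y) = Mul(Add(2, Add(-16, Mul(4, Pow(Y, 2)))), Add(-21, 1)) = Mul(Add(-14, Mul(4, Pow(Y, 2))), -20) = Add(280, Mul(-80, Pow(Y, 2))))
T = Mul(Rational(4, 5), I, Pow(5, Rational(1, 2))) (T = Mul(-4, Pow(Pow(-5, Rational(1, 2)), -1)) = Mul(-4, Pow(Mul(I, Pow(5, Rational(1, 2))), -1)) = Mul(-4, Mul(Rational(-1, 5), I, Pow(5, Rational(1, 2)))) = Mul(Rational(4, 5), I, Pow(5, Rational(1, 2))) ≈ Mul(1.7889, I))
Mul(T, Function('c')(9)) = Mul(Mul(Rational(4, 5), I, Pow(5, Rational(1, 2))), Add(280, Mul(-80, Pow(9, 2)))) = Mul(Mul(Rational(4, 5), I, Pow(5, Rational(1, 2))), Add(280, Mul(-80, 81))) = Mul(Mul(Rational(4, 5), I, Pow(5, Rational(1, 2))), Add(280, -6480)) = Mul(Mul(Rational(4, 5), I, Pow(5, Rational(1, 2))), -6200) = Mul(-4960, I, Pow(5, Rational(1, 2)))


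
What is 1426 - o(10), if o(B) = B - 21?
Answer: 1437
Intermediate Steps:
o(B) = -21 + B
1426 - o(10) = 1426 - (-21 + 10) = 1426 - 1*(-11) = 1426 + 11 = 1437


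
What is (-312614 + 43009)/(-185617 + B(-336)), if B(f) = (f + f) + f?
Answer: 53921/37325 ≈ 1.4446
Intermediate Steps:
B(f) = 3*f (B(f) = 2*f + f = 3*f)
(-312614 + 43009)/(-185617 + B(-336)) = (-312614 + 43009)/(-185617 + 3*(-336)) = -269605/(-185617 - 1008) = -269605/(-186625) = -269605*(-1/186625) = 53921/37325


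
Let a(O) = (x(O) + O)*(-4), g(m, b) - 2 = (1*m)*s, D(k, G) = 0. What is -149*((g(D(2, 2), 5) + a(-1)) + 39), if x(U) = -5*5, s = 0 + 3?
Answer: -21605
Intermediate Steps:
s = 3
x(U) = -25
g(m, b) = 2 + 3*m (g(m, b) = 2 + (1*m)*3 = 2 + m*3 = 2 + 3*m)
a(O) = 100 - 4*O (a(O) = (-25 + O)*(-4) = 100 - 4*O)
-149*((g(D(2, 2), 5) + a(-1)) + 39) = -149*(((2 + 3*0) + (100 - 4*(-1))) + 39) = -149*(((2 + 0) + (100 + 4)) + 39) = -149*((2 + 104) + 39) = -149*(106 + 39) = -149*145 = -21605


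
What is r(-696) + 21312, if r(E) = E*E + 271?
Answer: 505999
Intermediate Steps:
r(E) = 271 + E² (r(E) = E² + 271 = 271 + E²)
r(-696) + 21312 = (271 + (-696)²) + 21312 = (271 + 484416) + 21312 = 484687 + 21312 = 505999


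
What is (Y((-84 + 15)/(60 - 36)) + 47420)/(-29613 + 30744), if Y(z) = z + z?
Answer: 4863/116 ≈ 41.922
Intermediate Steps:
Y(z) = 2*z
(Y((-84 + 15)/(60 - 36)) + 47420)/(-29613 + 30744) = (2*((-84 + 15)/(60 - 36)) + 47420)/(-29613 + 30744) = (2*(-69/24) + 47420)/1131 = (2*(-69*1/24) + 47420)*(1/1131) = (2*(-23/8) + 47420)*(1/1131) = (-23/4 + 47420)*(1/1131) = (189657/4)*(1/1131) = 4863/116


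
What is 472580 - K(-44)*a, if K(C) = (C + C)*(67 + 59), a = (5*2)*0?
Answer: 472580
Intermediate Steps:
a = 0 (a = 10*0 = 0)
K(C) = 252*C (K(C) = (2*C)*126 = 252*C)
472580 - K(-44)*a = 472580 - 252*(-44)*0 = 472580 - (-11088)*0 = 472580 - 1*0 = 472580 + 0 = 472580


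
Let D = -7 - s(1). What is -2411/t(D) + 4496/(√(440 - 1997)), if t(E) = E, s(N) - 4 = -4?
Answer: 2411/7 - 4496*I*√173/519 ≈ 344.43 - 113.94*I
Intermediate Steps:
s(N) = 0 (s(N) = 4 - 4 = 0)
D = -7 (D = -7 - 1*0 = -7 + 0 = -7)
-2411/t(D) + 4496/(√(440 - 1997)) = -2411/(-7) + 4496/(√(440 - 1997)) = -2411*(-⅐) + 4496/(√(-1557)) = 2411/7 + 4496/((3*I*√173)) = 2411/7 + 4496*(-I*√173/519) = 2411/7 - 4496*I*√173/519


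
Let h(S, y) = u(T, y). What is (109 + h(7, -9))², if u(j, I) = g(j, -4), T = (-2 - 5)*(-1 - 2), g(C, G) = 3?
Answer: 12544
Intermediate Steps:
T = 21 (T = -7*(-3) = 21)
u(j, I) = 3
h(S, y) = 3
(109 + h(7, -9))² = (109 + 3)² = 112² = 12544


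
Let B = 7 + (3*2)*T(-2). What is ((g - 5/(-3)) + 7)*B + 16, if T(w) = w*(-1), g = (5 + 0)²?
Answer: 1967/3 ≈ 655.67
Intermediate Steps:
g = 25 (g = 5² = 25)
T(w) = -w
B = 19 (B = 7 + (3*2)*(-1*(-2)) = 7 + 6*2 = 7 + 12 = 19)
((g - 5/(-3)) + 7)*B + 16 = ((25 - 5/(-3)) + 7)*19 + 16 = ((25 - 5*(-⅓)) + 7)*19 + 16 = ((25 + 5/3) + 7)*19 + 16 = (80/3 + 7)*19 + 16 = (101/3)*19 + 16 = 1919/3 + 16 = 1967/3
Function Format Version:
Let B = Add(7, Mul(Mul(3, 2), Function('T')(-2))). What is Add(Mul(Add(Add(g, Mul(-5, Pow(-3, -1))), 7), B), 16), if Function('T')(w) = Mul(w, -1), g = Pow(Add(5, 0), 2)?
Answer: Rational(1967, 3) ≈ 655.67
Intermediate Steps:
g = 25 (g = Pow(5, 2) = 25)
Function('T')(w) = Mul(-1, w)
B = 19 (B = Add(7, Mul(Mul(3, 2), Mul(-1, -2))) = Add(7, Mul(6, 2)) = Add(7, 12) = 19)
Add(Mul(Add(Add(g, Mul(-5, Pow(-3, -1))), 7), B), 16) = Add(Mul(Add(Add(25, Mul(-5, Pow(-3, -1))), 7), 19), 16) = Add(Mul(Add(Add(25, Mul(-5, Rational(-1, 3))), 7), 19), 16) = Add(Mul(Add(Add(25, Rational(5, 3)), 7), 19), 16) = Add(Mul(Add(Rational(80, 3), 7), 19), 16) = Add(Mul(Rational(101, 3), 19), 16) = Add(Rational(1919, 3), 16) = Rational(1967, 3)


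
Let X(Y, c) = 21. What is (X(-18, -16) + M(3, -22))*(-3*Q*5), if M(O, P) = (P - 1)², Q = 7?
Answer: -57750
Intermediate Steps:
M(O, P) = (-1 + P)²
(X(-18, -16) + M(3, -22))*(-3*Q*5) = (21 + (-1 - 22)²)*(-3*7*5) = (21 + (-23)²)*(-21*5) = (21 + 529)*(-105) = 550*(-105) = -57750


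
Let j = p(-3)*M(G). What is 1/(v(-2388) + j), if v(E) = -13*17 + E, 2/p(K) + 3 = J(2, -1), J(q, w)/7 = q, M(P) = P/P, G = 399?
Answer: -11/28697 ≈ -0.00038332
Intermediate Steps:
M(P) = 1
J(q, w) = 7*q
p(K) = 2/11 (p(K) = 2/(-3 + 7*2) = 2/(-3 + 14) = 2/11)
v(E) = -221 + E
j = 2/11 (j = (2/11)*1 = 2/11 ≈ 0.18182)
1/(v(-2388) + j) = 1/((-221 - 2388) + 2/11) = 1/(-2609 + 2/11) = 1/(-28697/11) = -11/28697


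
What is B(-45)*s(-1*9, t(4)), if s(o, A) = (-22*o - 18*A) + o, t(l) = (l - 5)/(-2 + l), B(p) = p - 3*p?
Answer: 17820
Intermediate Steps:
B(p) = -2*p
t(l) = (-5 + l)/(-2 + l)
s(o, A) = -21*o - 18*A
B(-45)*s(-1*9, t(4)) = (-2*(-45))*(-(-21)*9 - 18*(-5 + 4)/(-2 + 4)) = 90*(-21*(-9) - 18*(-1)/2) = 90*(189 - 9*(-1)) = 90*(189 - 18*(-½)) = 90*(189 + 9) = 90*198 = 17820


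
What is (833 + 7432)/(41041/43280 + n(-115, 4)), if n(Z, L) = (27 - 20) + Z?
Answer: -357709200/4633199 ≈ -77.206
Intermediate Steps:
n(Z, L) = 7 + Z
(833 + 7432)/(41041/43280 + n(-115, 4)) = (833 + 7432)/(41041/43280 + (7 - 115)) = 8265/(41041*(1/43280) - 108) = 8265/(41041/43280 - 108) = 8265/(-4633199/43280) = 8265*(-43280/4633199) = -357709200/4633199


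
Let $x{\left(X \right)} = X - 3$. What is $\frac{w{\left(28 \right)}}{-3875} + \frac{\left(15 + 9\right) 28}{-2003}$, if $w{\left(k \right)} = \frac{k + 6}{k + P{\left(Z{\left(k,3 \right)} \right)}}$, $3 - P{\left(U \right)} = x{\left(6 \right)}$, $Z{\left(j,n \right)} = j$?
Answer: $- \frac{36490051}{108662750} \approx -0.33581$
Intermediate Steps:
$x{\left(X \right)} = -3 + X$ ($x{\left(X \right)} = X - 3 = -3 + X$)
$P{\left(U \right)} = 0$ ($P{\left(U \right)} = 3 - \left(-3 + 6\right) = 3 - 3 = 0$)
$w{\left(k \right)} = \frac{6 + k}{k}$ ($w{\left(k \right)} = \frac{k + 6}{k + 0} = \frac{6 + k}{k}$)
$\frac{w{\left(28 \right)}}{-3875} + \frac{\left(15 + 9\right) 28}{-2003} = \frac{\frac{1}{28} \left(6 + 28\right)}{-3875} + \frac{\left(15 + 9\right) 28}{-2003} = \frac{1}{28} \cdot 34 \left(- \frac{1}{3875}\right) + 24 \cdot 28 \left(- \frac{1}{2003}\right) = \frac{17}{14} \left(- \frac{1}{3875}\right) + 672 \left(- \frac{1}{2003}\right) = - \frac{17}{54250} - \frac{672}{2003} = - \frac{36490051}{108662750}$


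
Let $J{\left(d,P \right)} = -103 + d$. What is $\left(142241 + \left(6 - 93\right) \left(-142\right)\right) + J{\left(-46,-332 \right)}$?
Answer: $154446$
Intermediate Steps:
$\left(142241 + \left(6 - 93\right) \left(-142\right)\right) + J{\left(-46,-332 \right)} = \left(142241 + \left(6 - 93\right) \left(-142\right)\right) - 149 = \left(142241 - -12354\right) - 149 = \left(142241 + 12354\right) - 149 = 154595 - 149 = 154446$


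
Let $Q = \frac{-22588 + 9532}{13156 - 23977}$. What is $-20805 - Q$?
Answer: $- \frac{75047987}{3607} \approx -20806.0$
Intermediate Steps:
$Q = \frac{4352}{3607}$ ($Q = - \frac{13056}{-10821} = \left(-13056\right) \left(- \frac{1}{10821}\right) = \frac{4352}{3607} \approx 1.2065$)
$-20805 - Q = -20805 - \frac{4352}{3607} = - \frac{75047987}{3607}$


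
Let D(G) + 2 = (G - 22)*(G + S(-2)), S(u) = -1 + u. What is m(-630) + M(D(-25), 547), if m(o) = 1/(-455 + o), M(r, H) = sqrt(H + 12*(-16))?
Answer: -1/1085 + sqrt(355) ≈ 18.841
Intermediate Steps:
D(G) = -2 + (-22 + G)*(-3 + G) (D(G) = -2 + (G - 22)*(G + (-1 - 2)) = -2 + (-22 + G)*(G - 3) = -2 + (-22 + G)*(-3 + G))
M(r, H) = sqrt(-192 + H) (M(r, H) = sqrt(H - 192) = sqrt(-192 + H))
m(-630) + M(D(-25), 547) = 1/(-455 - 630) + sqrt(-192 + 547) = 1/(-1085) + sqrt(355) = -1/1085 + sqrt(355)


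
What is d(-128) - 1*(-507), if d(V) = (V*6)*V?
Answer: 98811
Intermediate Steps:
d(V) = 6*V**2 (d(V) = (6*V)*V = 6*V**2)
d(-128) - 1*(-507) = 6*(-128)**2 - 1*(-507) = 6*16384 + 507 = 98304 + 507 = 98811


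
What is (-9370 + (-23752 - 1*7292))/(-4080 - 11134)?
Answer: 20207/7607 ≈ 2.6564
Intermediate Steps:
(-9370 + (-23752 - 1*7292))/(-4080 - 11134) = (-9370 + (-23752 - 7292))/(-15214) = (-9370 - 31044)*(-1/15214) = -40414*(-1/15214) = 20207/7607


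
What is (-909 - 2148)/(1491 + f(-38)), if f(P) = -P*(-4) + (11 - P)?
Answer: -3057/1388 ≈ -2.2024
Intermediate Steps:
f(P) = 11 + 3*P (f(P) = 4*P + (11 - P) = 11 + 3*P)
(-909 - 2148)/(1491 + f(-38)) = (-909 - 2148)/(1491 + (11 + 3*(-38))) = -3057/(1491 + (11 - 114)) = -3057/(1491 - 103) = -3057/1388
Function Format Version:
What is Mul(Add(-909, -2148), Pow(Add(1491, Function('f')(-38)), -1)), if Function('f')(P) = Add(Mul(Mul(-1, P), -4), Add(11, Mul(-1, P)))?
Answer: Rational(-3057, 1388) ≈ -2.2024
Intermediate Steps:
Function('f')(P) = Add(11, Mul(3, P)) (Function('f')(P) = Add(Mul(4, P), Add(11, Mul(-1, P))) = Add(11, Mul(3, P)))
Mul(Add(-909, -2148), Pow(Add(1491, Function('f')(-38)), -1)) = Mul(Add(-909, -2148), Pow(Add(1491, Add(11, Mul(3, -38))), -1)) = Mul(-3057, Pow(Add(1491, Add(11, -114)), -1)) = Mul(-3057, Pow(Add(1491, -103), -1)) = Mul(-3057, Pow(1388, -1)) = Mul(-3057, Rational(1, 1388)) = Rational(-3057, 1388)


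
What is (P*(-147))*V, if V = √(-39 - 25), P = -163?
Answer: 191688*I ≈ 1.9169e+5*I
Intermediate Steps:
V = 8*I (V = √(-64) = 8*I ≈ 8.0*I)
(P*(-147))*V = (-163*(-147))*(8*I) = 23961*(8*I) = 191688*I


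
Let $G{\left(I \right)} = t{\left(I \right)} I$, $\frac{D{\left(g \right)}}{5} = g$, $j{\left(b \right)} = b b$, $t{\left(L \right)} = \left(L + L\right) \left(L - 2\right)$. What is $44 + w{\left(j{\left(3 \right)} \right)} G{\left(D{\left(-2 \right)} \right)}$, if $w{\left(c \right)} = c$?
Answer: $-21556$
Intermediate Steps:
$t{\left(L \right)} = 2 L \left(-2 + L\right)$
$j{\left(b \right)} = b^{2}$
$D{\left(g \right)} = 5 g$
$G{\left(I \right)} = 2 I^{2} \left(-2 + I\right)$ ($G{\left(I \right)} = 2 I \left(-2 + I\right) I = 2 I^{2} \left(-2 + I\right)$)
$44 + w{\left(j{\left(3 \right)} \right)} G{\left(D{\left(-2 \right)} \right)} = 44 + 3^{2} \cdot 2 \left(5 \left(-2\right)\right)^{2} \left(-2 + 5 \left(-2\right)\right) = 44 + 9 \cdot 2 \left(-10\right)^{2} \left(-2 - 10\right) = 44 + 9 \cdot 2 \cdot 100 \left(-12\right) = 44 + 9 \left(-2400\right) = 44 - 21600 = -21556$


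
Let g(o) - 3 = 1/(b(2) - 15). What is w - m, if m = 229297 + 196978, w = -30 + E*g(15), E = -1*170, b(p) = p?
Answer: -5548425/13 ≈ -4.2680e+5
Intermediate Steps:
E = -170
g(o) = 38/13 (g(o) = 3 + 1/(2 - 15) = 3 + 1/(-13) = 3 - 1/13 = 38/13)
w = -6850/13 (w = -30 - 170*38/13 = -30 - 6460/13 = -6850/13 ≈ -526.92)
m = 426275
w - m = -6850/13 - 1*426275 = -6850/13 - 426275 = -5548425/13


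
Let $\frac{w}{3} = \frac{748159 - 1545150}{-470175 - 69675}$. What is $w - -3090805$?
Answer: $\frac{556191156741}{179950} \approx 3.0908 \cdot 10^{6}$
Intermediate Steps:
$w = \frac{796991}{179950}$ ($w = 3 \frac{748159 - 1545150}{-470175 - 69675} = 3 \left(- \frac{796991}{-539850}\right) = 3 \left(\left(-796991\right) \left(- \frac{1}{539850}\right)\right) = 3 \cdot \frac{796991}{539850} = \frac{796991}{179950} \approx 4.429$)
$w - -3090805 = \frac{796991}{179950} - -3090805 = \frac{796991}{179950} + 3090805 = \frac{556191156741}{179950}$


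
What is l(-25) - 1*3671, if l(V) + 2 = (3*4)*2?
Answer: -3649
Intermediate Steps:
l(V) = 22 (l(V) = -2 + (3*4)*2 = -2 + 12*2 = -2 + 24 = 22)
l(-25) - 1*3671 = 22 - 1*3671 = 22 - 3671 = -3649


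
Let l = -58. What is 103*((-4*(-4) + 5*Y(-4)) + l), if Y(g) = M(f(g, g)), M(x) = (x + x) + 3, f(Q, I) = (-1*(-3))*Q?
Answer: -15141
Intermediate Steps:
f(Q, I) = 3*Q
M(x) = 3 + 2*x (M(x) = 2*x + 3 = 3 + 2*x)
Y(g) = 3 + 6*g (Y(g) = 3 + 2*(3*g) = 3 + 6*g)
103*((-4*(-4) + 5*Y(-4)) + l) = 103*((-4*(-4) + 5*(3 + 6*(-4))) - 58) = 103*((16 + 5*(3 - 24)) - 58) = 103*((16 + 5*(-21)) - 58) = 103*((16 - 105) - 58) = 103*(-89 - 58) = 103*(-147) = -15141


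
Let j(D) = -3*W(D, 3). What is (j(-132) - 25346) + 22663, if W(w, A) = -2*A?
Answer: -2665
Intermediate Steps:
j(D) = 18 (j(D) = -(-6)*3 = -3*(-6) = 18)
(j(-132) - 25346) + 22663 = (18 - 25346) + 22663 = -25328 + 22663 = -2665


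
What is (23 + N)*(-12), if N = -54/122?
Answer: -16512/61 ≈ -270.69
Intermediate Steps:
N = -27/61 (N = -54*1/122 = -27/61 ≈ -0.44262)
(23 + N)*(-12) = (23 - 27/61)*(-12) = (1376/61)*(-12) = -16512/61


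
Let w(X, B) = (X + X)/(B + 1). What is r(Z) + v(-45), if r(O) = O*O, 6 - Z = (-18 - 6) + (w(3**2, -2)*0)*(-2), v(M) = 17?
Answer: 917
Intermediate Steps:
w(X, B) = 2*X/(1 + B) (w(X, B) = (2*X)/(1 + B) = 2*X/(1 + B))
Z = 30 (Z = 6 - ((-18 - 6) + ((2*3**2/(1 - 2))*0)*(-2)) = 6 - (-24 + ((2*9/(-1))*0)*(-2)) = 6 - (-24 + ((2*9*(-1))*0)*(-2)) = 6 - (-24 - 18*0*(-2)) = 6 - (-24 + 0*(-2)) = 6 - (-24 + 0) = 6 - 1*(-24) = 6 + 24 = 30)
r(O) = O**2
r(Z) + v(-45) = 30**2 + 17 = 900 + 17 = 917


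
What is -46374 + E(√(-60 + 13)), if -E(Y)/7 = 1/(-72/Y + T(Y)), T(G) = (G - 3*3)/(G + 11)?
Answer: (-3756217*√47 + 38908115*I)/(-839*I + 81*√47) ≈ -46374.0 + 0.618*I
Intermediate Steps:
T(G) = (-9 + G)/(11 + G) (T(G) = (G - 9)/(11 + G) = (-9 + G)/(11 + G))
E(Y) = -7/(-72/Y + (-9 + Y)/(11 + Y))
-46374 + E(√(-60 + 13)) = -46374 + 7*√(-60 + 13)*(-11 - √(-60 + 13))/(-792 + (√(-60 + 13))² - 81*√(-60 + 13)) = -46374 + 7*√(-47)*(-11 - √(-47))/(-792 + (√(-47))² - 81*I*√47) = -46374 + 7*(I*√47)*(-11 - I*√47)/(-792 + (I*√47)² - 81*I*√47) = -46374 + 7*(I*√47)*(-11 - I*√47)/(-792 - 47 - 81*I*√47) = -46374 + 7*(I*√47)*(-11 - I*√47)/(-839 - 81*I*√47) = -46374 + 7*I*√47*(-11 - I*√47)/(-839 - 81*I*√47)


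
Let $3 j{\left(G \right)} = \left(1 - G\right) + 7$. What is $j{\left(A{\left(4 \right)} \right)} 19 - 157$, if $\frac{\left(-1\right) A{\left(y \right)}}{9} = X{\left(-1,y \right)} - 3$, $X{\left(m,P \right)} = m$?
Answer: $- \frac{1003}{3} \approx -334.33$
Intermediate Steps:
$A{\left(y \right)} = 36$ ($A{\left(y \right)} = - 9 \left(-1 - 3\right) = \left(-9\right) \left(-4\right) = 36$)
$j{\left(G \right)} = \frac{8}{3} - \frac{G}{3}$ ($j{\left(G \right)} = \frac{\left(1 - G\right) + 7}{3} = \frac{8 - G}{3} = \frac{8}{3} - \frac{G}{3}$)
$j{\left(A{\left(4 \right)} \right)} 19 - 157 = \left(\frac{8}{3} - 12\right) 19 - 157 = \left(- \frac{28}{3}\right) 19 - 157 = - \frac{532}{3} - 157 = - \frac{1003}{3}$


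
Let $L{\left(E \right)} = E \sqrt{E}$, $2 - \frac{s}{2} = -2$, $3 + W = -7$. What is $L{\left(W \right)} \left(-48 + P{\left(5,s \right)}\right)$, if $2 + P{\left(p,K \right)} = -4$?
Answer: $540 i \sqrt{10} \approx 1707.6 i$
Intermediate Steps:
$W = -10$ ($W = -3 - 7 = -10$)
$s = 8$ ($s = 4 - -4 = 4 + 4 = 8$)
$P{\left(p,K \right)} = -6$ ($P{\left(p,K \right)} = -2 - 4 = -6$)
$L{\left(E \right)} = E^{\frac{3}{2}}$
$L{\left(W \right)} \left(-48 + P{\left(5,s \right)}\right) = \left(-10\right)^{\frac{3}{2}} \left(-48 - 6\right) = - 10 i \sqrt{10} \left(-54\right) = 540 i \sqrt{10}$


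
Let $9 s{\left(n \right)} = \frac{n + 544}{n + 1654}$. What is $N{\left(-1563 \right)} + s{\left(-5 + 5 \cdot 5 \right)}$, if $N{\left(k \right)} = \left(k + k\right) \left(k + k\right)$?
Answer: $\frac{24537180730}{2511} \approx 9.7719 \cdot 10^{6}$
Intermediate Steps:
$N{\left(k \right)} = 4 k^{2}$ ($N{\left(k \right)} = 2 k 2 k = 4 k^{2}$)
$s{\left(n \right)} = \frac{544 + n}{9 \left(1654 + n\right)}$ ($s{\left(n \right)} = \frac{\left(n + 544\right) \frac{1}{n + 1654}}{9} = \frac{\left(544 + n\right) \frac{1}{1654 + n}}{9} = \frac{\frac{1}{1654 + n} \left(544 + n\right)}{9} = \frac{544 + n}{9 \left(1654 + n\right)}$)
$N{\left(-1563 \right)} + s{\left(-5 + 5 \cdot 5 \right)} = 4 \left(-1563\right)^{2} + \frac{544 + \left(-5 + 5 \cdot 5\right)}{9 \left(1654 + \left(-5 + 5 \cdot 5\right)\right)} = 4 \cdot 2442969 + \frac{544 + \left(-5 + 25\right)}{9 \left(1654 + \left(-5 + 25\right)\right)} = 9771876 + \frac{544 + 20}{9 \left(1654 + 20\right)} = 9771876 + \frac{1}{9} \cdot \frac{1}{1674} \cdot 564 = 9771876 + \frac{94}{2511} = \frac{24537180730}{2511}$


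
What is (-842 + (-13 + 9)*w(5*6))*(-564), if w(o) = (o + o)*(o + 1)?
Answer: 4671048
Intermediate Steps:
w(o) = 2*o*(1 + o) (w(o) = (2*o)*(1 + o) = 2*o*(1 + o))
(-842 + (-13 + 9)*w(5*6))*(-564) = (-842 + (-13 + 9)*(2*(5*6)*(1 + 5*6)))*(-564) = (-842 - 8*30*(1 + 30))*(-564) = (-842 - 8*30*31)*(-564) = (-842 - 4*1860)*(-564) = (-842 - 7440)*(-564) = -8282*(-564) = 4671048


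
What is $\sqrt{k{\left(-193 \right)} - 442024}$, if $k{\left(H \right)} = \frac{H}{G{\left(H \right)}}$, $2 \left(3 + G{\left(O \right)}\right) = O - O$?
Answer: $\frac{i \sqrt{3977637}}{3} \approx 664.8 i$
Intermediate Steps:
$G{\left(O \right)} = -3$ ($G{\left(O \right)} = -3 + \frac{O - O}{2} = -3 + \frac{1}{2} \cdot 0 = -3 + 0 = -3$)
$k{\left(H \right)} = - \frac{H}{3}$ ($k{\left(H \right)} = \frac{H}{-3} = H \left(- \frac{1}{3}\right) = - \frac{H}{3}$)
$\sqrt{k{\left(-193 \right)} - 442024} = \sqrt{\left(- \frac{1}{3}\right) \left(-193\right) - 442024} = \sqrt{\frac{193}{3} - 442024} = \sqrt{- \frac{1325879}{3}} = \frac{i \sqrt{3977637}}{3}$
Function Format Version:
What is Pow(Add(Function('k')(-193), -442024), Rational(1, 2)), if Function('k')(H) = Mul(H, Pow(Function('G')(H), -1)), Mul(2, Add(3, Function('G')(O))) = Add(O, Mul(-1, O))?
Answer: Mul(Rational(1, 3), I, Pow(3977637, Rational(1, 2))) ≈ Mul(664.80, I)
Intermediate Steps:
Function('G')(O) = -3 (Function('G')(O) = Add(-3, Mul(Rational(1, 2), Add(O, Mul(-1, O)))) = Add(-3, Mul(Rational(1, 2), 0)) = Add(-3, 0) = -3)
Function('k')(H) = Mul(Rational(-1, 3), H) (Function('k')(H) = Mul(H, Pow(-3, -1)) = Mul(H, Rational(-1, 3)) = Mul(Rational(-1, 3), H))
Pow(Add(Function('k')(-193), -442024), Rational(1, 2)) = Pow(Add(Mul(Rational(-1, 3), -193), -442024), Rational(1, 2)) = Pow(Add(Rational(193, 3), -442024), Rational(1, 2)) = Pow(Rational(-1325879, 3), Rational(1, 2)) = Mul(Rational(1, 3), I, Pow(3977637, Rational(1, 2)))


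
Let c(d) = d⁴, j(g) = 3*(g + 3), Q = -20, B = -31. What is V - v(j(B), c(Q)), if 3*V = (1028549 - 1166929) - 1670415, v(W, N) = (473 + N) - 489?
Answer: -2288747/3 ≈ -7.6292e+5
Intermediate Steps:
j(g) = 9 + 3*g (j(g) = 3*(3 + g) = 9 + 3*g)
v(W, N) = -16 + N
V = -1808795/3 (V = ((1028549 - 1166929) - 1670415)/3 = (-138380 - 1670415)/3 = (⅓)*(-1808795) = -1808795/3 ≈ -6.0293e+5)
V - v(j(B), c(Q)) = -1808795/3 - (-16 + (-20)⁴) = -1808795/3 - (-16 + 160000) = -1808795/3 - 1*159984 = -1808795/3 - 159984 = -2288747/3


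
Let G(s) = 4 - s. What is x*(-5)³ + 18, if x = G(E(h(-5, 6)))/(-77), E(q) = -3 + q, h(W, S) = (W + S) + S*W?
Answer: 5886/77 ≈ 76.442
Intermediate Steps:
h(W, S) = S + W + S*W (h(W, S) = (S + W) + S*W = S + W + S*W)
x = -36/77 (x = (4 - (-3 + (6 - 5 + 6*(-5))))/(-77) = (4 - (-3 + (6 - 5 - 30)))*(-1/77) = (4 - (-3 - 29))*(-1/77) = (4 - 1*(-32))*(-1/77) = (4 + 32)*(-1/77) = 36*(-1/77) = -36/77 ≈ -0.46753)
x*(-5)³ + 18 = -36/77*(-5)³ + 18 = -36/77*(-125) + 18 = 4500/77 + 18 = 5886/77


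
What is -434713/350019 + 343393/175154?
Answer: 44052353665/61307227926 ≈ 0.71855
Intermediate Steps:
-434713/350019 + 343393/175154 = 44052353665/61307227926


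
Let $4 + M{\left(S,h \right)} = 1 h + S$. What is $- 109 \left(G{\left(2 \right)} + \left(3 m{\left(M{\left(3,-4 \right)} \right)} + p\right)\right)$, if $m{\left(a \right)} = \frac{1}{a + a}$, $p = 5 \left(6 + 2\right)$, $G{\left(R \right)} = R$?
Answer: $- \frac{45453}{10} \approx -4545.3$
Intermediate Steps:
$M{\left(S,h \right)} = -4 + S + h$ ($M{\left(S,h \right)} = -4 + \left(1 h + S\right) = -4 + \left(h + S\right) = -4 + \left(S + h\right) = -4 + S + h$)
$p = 40$ ($p = 5 \cdot 8 = 40$)
$m{\left(a \right)} = \frac{1}{2 a}$
$- 109 \left(G{\left(2 \right)} + \left(3 m{\left(M{\left(3,-4 \right)} \right)} + p\right)\right) = - 109 \left(2 + \left(3 \frac{1}{2 \left(-4 + 3 - 4\right)} + 40\right)\right) = - 109 \left(2 + \left(3 \frac{1}{2 \left(-5\right)} + 40\right)\right) = - 109 \left(2 + \left(3 \cdot \frac{1}{2} \left(- \frac{1}{5}\right) + 40\right)\right) = - 109 \left(2 + \left(3 \left(- \frac{1}{10}\right) + 40\right)\right) = - 109 \left(2 + \left(- \frac{3}{10} + 40\right)\right) = - 109 \left(2 + \frac{397}{10}\right) = \left(-109\right) \frac{417}{10} = - \frac{45453}{10}$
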